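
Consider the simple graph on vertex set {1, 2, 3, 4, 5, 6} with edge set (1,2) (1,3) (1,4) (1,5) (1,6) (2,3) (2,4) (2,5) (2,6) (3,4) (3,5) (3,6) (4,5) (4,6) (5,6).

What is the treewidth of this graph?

5

A width-5 tree decomposition is:
Bags: B1 = {1, 2, 3, 4, 5, 6}
Tree: (single bag)
A single bag containing all 6 vertices is trivially a valid decomposition of width 5. For the lower bound, the 6 vertices {1, 2, 3, 4, 5, 6} are pairwise adjacent, and any tree decomposition puts a clique entirely inside one bag — forcing width ≥ 5. The upper and lower bounds meet at 5, so that is the treewidth.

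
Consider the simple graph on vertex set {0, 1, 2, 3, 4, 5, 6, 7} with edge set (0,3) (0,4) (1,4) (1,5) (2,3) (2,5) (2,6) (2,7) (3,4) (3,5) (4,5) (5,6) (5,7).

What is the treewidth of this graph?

2

A width-2 tree decomposition is:
Bags: B1 = {2, 3, 5}  B2 = {2, 5, 6}  B3 = {2, 5, 7}  B4 = {3, 4, 5}  B5 = {1, 4, 5}  B6 = {0, 3, 4}
Tree: B1–B2, B1–B3, B1–B4, B4–B5, B4–B6
The largest bag has 3 vertices, giving width 2; this decomposition certifies tw(G) ≤ 2. Conversely, {0, 3, 4} is a clique of size 3, and the vertices of any clique must share a bag in every tree decomposition; so some bag has ≥ 3 vertices and tw(G) ≥ 2. Therefore the treewidth is 2.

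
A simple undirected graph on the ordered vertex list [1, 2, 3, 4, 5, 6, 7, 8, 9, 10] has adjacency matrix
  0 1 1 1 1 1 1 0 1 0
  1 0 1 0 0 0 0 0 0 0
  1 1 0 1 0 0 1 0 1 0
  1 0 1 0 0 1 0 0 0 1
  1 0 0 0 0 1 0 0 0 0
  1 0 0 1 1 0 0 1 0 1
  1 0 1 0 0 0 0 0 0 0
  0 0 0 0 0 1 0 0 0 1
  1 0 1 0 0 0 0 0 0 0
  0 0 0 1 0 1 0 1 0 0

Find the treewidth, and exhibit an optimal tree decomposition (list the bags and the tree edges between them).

Every bag has size at most 3, so the width is 3 − 1 = 2 and tw(G) ≤ 2. For the lower bound, the 3 vertices {6, 8, 10} are pairwise adjacent, and any tree decomposition puts a clique entirely inside one bag — forcing width ≥ 2. Hence tw(G) = 2 exactly.

Treewidth 2.
Bags: B1 = {1, 4, 6}  B2 = {1, 3, 4}  B3 = {1, 3, 9}  B4 = {4, 6, 10}  B5 = {1, 5, 6}  B6 = {6, 8, 10}  B7 = {1, 2, 3}  B8 = {1, 3, 7}
Tree: B1–B2, B2–B3, B1–B4, B1–B5, B4–B6, B2–B7, B7–B8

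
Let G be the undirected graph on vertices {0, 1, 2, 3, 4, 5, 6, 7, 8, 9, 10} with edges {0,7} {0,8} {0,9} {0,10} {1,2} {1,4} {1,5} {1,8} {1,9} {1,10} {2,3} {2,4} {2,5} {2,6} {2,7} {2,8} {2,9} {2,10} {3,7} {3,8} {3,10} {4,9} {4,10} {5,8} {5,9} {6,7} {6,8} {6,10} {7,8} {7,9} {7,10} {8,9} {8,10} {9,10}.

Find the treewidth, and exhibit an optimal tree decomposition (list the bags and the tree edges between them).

Treewidth 4.
One optimal decomposition is:
Bags: B1 = {2, 7, 8, 9, 10}  B2 = {2, 3, 7, 8, 10}  B3 = {0, 7, 8, 9, 10}  B4 = {2, 6, 7, 8, 10}  B5 = {1, 2, 8, 9, 10}  B6 = {1, 2, 5, 8, 9}  B7 = {1, 2, 4, 9, 10}
Tree: B1–B2, B1–B3, B2–B4, B1–B5, B5–B6, B5–B7

Each bag holds 5 vertices, so the decomposition has width 4, which upper-bounds the treewidth. On the other hand G contains the 5-clique {0, 7, 8, 9, 10}. A clique must lie in a single bag of any decomposition, so no decomposition can have width below 4. Hence tw(G) = 4 exactly.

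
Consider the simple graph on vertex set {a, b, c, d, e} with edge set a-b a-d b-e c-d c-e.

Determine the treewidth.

A width-2 tree decomposition is:
Bags: B1 = {a, b, e}  B2 = {a, c, e}  B3 = {a, c, d}
Tree: B1–B2, B2–B3
Each bag holds 3 vertices, so the decomposition has width 2, which upper-bounds the treewidth. The edges a–b–e–c–d–a form a cycle, so G is not a tree and its treewidth is at least 2. Hence tw(G) = 2 exactly.

2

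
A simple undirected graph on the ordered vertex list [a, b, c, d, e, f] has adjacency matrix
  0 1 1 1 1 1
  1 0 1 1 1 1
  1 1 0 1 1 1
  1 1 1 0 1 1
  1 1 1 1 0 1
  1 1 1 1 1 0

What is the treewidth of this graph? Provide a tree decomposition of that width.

Treewidth 5.
Bags: B1 = {a, b, c, d, e, f}
Tree: (single bag)

A single bag containing all 6 vertices is trivially a valid decomposition of width 5. For the lower bound, the 6 vertices {a, b, c, d, e, f} are pairwise adjacent, and any tree decomposition puts a clique entirely inside one bag — forcing width ≥ 5. Combining the bounds, tw(G) = 5.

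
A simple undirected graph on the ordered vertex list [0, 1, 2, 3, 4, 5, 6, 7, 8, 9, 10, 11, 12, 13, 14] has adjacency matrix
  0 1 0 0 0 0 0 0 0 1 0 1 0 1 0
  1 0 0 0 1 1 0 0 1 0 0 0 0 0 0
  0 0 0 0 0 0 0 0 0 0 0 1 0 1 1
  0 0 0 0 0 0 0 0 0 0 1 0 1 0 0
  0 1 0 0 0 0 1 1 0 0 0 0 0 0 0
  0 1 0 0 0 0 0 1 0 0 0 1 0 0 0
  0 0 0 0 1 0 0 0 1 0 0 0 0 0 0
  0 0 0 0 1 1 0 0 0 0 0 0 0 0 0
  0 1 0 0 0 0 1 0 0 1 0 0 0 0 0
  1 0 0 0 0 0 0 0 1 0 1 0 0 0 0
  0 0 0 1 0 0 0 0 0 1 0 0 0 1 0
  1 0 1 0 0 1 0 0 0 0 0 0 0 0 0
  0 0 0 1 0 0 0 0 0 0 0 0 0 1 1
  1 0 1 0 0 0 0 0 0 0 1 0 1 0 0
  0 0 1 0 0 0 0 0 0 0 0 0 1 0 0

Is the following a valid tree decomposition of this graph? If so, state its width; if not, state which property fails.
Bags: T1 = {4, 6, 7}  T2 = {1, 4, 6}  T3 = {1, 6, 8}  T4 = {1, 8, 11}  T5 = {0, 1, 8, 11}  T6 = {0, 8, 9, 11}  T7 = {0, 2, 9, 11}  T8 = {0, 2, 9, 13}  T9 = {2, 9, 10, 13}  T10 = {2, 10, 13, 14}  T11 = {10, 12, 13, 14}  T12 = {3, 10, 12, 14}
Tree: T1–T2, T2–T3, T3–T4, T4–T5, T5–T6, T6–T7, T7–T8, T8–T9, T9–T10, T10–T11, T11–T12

A tree decomposition must satisfy three properties: every vertex lies in some bag; for every edge, both endpoints lie together in some bag; and for every vertex, the bags containing it form a connected subtree. Here vertex 5 appears in no bag, so the decomposition is invalid.

No — vertex 5 appears in no bag.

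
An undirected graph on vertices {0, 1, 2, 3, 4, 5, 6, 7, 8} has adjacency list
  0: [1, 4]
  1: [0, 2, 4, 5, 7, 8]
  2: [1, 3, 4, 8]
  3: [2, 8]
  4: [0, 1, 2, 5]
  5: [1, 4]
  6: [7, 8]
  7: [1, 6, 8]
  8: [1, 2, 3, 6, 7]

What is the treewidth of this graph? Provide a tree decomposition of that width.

Treewidth 2.
One optimal decomposition is:
Bags: B1 = {1, 7, 8}  B2 = {6, 7, 8}  B3 = {1, 2, 8}  B4 = {1, 2, 4}  B5 = {1, 4, 5}  B6 = {2, 3, 8}  B7 = {0, 1, 4}
Tree: B1–B2, B1–B3, B3–B4, B4–B5, B3–B6, B5–B7

The largest bag has 3 vertices, giving width 2; this decomposition certifies tw(G) ≤ 2. Conversely, {1, 2, 8} is a clique of size 3, and the vertices of any clique must share a bag in every tree decomposition; so some bag has ≥ 3 vertices and tw(G) ≥ 2. Therefore the treewidth is 2.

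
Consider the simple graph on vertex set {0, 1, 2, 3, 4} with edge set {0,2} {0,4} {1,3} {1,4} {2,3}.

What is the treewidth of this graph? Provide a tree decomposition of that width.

The largest bag has 3 vertices, giving width 2; this decomposition certifies tw(G) ≤ 2. For the lower bound, G contains the cycle 3–1–4–0–2–3, so G is not a forest; only forests have treewidth ≤ 1, hence tw(G) ≥ 2. Therefore the treewidth is 2.

Treewidth 2.
One such decomposition:
Bags: B1 = {1, 3, 4}  B2 = {0, 3, 4}  B3 = {0, 2, 3}
Tree: B1–B2, B2–B3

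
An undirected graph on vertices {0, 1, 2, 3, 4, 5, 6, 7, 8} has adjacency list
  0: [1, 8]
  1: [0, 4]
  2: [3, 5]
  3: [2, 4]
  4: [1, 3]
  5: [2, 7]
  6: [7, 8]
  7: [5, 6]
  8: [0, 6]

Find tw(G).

2

A width-2 tree decomposition is:
Bags: B1 = {0, 1, 8}  B2 = {1, 6, 8}  B3 = {1, 6, 7}  B4 = {1, 5, 7}  B5 = {1, 2, 5}  B6 = {1, 2, 3}  B7 = {1, 3, 4}
Tree: B1–B2, B2–B3, B3–B4, B4–B5, B5–B6, B6–B7
Every bag has size at most 3, so the width is 3 − 1 = 2 and tw(G) ≤ 2. For the lower bound, G contains the cycle 1–0–8–6–7–5–2–3–4–1, so G is not a forest; only forests have treewidth ≤ 1, hence tw(G) ≥ 2. The upper and lower bounds meet at 2, so that is the treewidth.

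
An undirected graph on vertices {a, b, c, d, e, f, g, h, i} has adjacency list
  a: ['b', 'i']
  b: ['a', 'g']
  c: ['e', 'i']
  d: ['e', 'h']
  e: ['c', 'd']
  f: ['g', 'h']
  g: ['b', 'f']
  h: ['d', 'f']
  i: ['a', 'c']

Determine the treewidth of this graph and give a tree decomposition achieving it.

Treewidth 2.
Bags: B1 = {f, g, h}  B2 = {d, g, h}  B3 = {d, e, g}  B4 = {c, e, g}  B5 = {c, g, i}  B6 = {a, g, i}  B7 = {a, b, g}
Tree: B1–B2, B2–B3, B3–B4, B4–B5, B5–B6, B6–B7

Every bag has size at most 3, so the width is 3 − 1 = 2 and tw(G) ≤ 2. For the lower bound, G contains the cycle g–f–h–d–e–c–i–a–b–g, so G is not a forest; only forests have treewidth ≤ 1, hence tw(G) ≥ 2. The upper and lower bounds meet at 2, so that is the treewidth.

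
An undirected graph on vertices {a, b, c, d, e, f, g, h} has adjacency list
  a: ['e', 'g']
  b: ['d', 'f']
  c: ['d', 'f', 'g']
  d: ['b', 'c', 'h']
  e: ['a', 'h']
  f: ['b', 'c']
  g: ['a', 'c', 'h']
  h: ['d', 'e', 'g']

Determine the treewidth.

2

A width-2 tree decomposition is:
Bags: B1 = {b, c, f}  B2 = {b, c, d}  B3 = {c, d, g}  B4 = {d, g, h}  B5 = {a, g, h}  B6 = {a, e, h}
Tree: B1–B2, B2–B3, B3–B4, B4–B5, B5–B6
Every bag has size at most 3, so the width is 3 − 1 = 2 and tw(G) ≤ 2. Since f–b–d–c–f is a cycle in G, G is not acyclic. Forests are exactly the graphs of treewidth ≤ 1, so tw(G) ≥ 2. Therefore the treewidth is 2.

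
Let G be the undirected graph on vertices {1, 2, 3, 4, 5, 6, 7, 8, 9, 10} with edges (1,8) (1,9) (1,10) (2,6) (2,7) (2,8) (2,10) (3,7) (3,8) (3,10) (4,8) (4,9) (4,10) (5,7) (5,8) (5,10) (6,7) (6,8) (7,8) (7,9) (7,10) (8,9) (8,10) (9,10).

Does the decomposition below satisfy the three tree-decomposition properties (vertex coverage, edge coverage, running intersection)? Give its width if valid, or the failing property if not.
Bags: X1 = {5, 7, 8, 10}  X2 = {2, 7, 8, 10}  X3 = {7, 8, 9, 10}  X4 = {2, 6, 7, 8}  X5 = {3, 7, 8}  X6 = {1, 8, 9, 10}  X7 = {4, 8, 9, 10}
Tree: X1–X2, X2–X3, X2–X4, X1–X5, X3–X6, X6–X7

A tree decomposition must satisfy three properties: every vertex lies in some bag; for every edge, both endpoints lie together in some bag; and for every vertex, the bags containing it form a connected subtree. Here edge (10,3) lies in no bag, so the decomposition is invalid.

No — edge (10,3) lies in no bag.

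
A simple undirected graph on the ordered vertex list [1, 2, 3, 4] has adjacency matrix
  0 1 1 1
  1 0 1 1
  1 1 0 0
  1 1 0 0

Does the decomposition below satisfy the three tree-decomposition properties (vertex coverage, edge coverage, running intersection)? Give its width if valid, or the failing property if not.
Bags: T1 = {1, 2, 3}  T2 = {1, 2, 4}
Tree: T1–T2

Checking the three conditions: (i) the bags cover all of {1, 2, 3, 4}; (ii) for each edge, some bag contains both endpoints; (iii) the bags containing any fixed vertex form a subtree. All hold, so the decomposition is valid with width 3 − 1 = 2.

Yes; width 2.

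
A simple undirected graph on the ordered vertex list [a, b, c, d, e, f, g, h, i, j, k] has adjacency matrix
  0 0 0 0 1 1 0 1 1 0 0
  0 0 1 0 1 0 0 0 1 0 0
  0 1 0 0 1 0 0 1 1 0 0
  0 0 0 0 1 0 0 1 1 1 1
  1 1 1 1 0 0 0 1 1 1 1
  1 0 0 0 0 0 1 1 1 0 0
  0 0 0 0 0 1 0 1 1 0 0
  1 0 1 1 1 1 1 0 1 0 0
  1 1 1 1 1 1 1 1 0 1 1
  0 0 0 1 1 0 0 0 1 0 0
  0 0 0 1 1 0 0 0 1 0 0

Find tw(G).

3

A width-3 tree decomposition is:
Bags: B1 = {a, e, h, i}  B2 = {a, f, h, i}  B3 = {d, e, h, i}  B4 = {f, g, h, i}  B5 = {d, e, i, j}  B6 = {c, e, h, i}  B7 = {d, e, i, k}  B8 = {b, c, e, i}
Tree: B1–B2, B1–B3, B2–B4, B3–B5, B1–B6, B5–B7, B6–B8
Every bag has size at most 4, so the width is 4 − 1 = 3 and tw(G) ≤ 3. For the lower bound, the 4 vertices {f, g, h, i} are pairwise adjacent, and any tree decomposition puts a clique entirely inside one bag — forcing width ≥ 3. Therefore the treewidth is 3.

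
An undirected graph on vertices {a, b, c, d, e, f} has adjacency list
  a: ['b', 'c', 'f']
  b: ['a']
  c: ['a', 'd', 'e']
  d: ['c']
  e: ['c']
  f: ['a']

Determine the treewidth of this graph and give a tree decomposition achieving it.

Treewidth 1.
One optimal decomposition is:
Bags: B1 = {a, c}  B2 = {a, f}  B3 = {a, b}  B4 = {c, e}  B5 = {c, d}
Tree: B1–B2, B1–B3, B1–B4, B4–B5

Every bag has size at most 2, so the width is 2 − 1 = 1 and tw(G) ≤ 1. Any graph with an edge has treewidth ≥ 1, and G has the edge a–c. Hence tw(G) = 1 exactly.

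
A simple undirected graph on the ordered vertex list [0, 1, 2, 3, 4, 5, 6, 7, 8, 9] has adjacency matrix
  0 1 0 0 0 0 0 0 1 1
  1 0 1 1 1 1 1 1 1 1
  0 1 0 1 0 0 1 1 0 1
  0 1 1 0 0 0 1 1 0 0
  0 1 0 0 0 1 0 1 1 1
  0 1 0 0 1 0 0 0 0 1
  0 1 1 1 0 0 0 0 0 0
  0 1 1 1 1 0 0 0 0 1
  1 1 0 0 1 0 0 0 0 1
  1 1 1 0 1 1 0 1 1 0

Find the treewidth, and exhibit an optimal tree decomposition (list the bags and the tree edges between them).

The largest bag has 4 vertices, giving width 3; this decomposition certifies tw(G) ≤ 3. For the lower bound, the 4 vertices {0, 1, 8, 9} are pairwise adjacent, and any tree decomposition puts a clique entirely inside one bag — forcing width ≥ 3. Combining the bounds, tw(G) = 3.

Treewidth 3.
One optimal decomposition is:
Bags: B1 = {1, 4, 7, 9}  B2 = {1, 4, 5, 9}  B3 = {1, 4, 8, 9}  B4 = {1, 2, 7, 9}  B5 = {0, 1, 8, 9}  B6 = {1, 2, 3, 7}  B7 = {1, 2, 3, 6}
Tree: B1–B2, B1–B3, B1–B4, B3–B5, B4–B6, B6–B7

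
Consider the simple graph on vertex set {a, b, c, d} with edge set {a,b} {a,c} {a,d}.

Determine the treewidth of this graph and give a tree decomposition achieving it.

The largest bag has 2 vertices, giving width 1; this decomposition certifies tw(G) ≤ 1. Any graph with an edge has treewidth ≥ 1, and G has the edge b–a. Combining the bounds, tw(G) = 1.

Treewidth 1.
One optimal decomposition is:
Bags: B1 = {a, b}  B2 = {a, c}  B3 = {a, d}
Tree: B1–B2, B1–B3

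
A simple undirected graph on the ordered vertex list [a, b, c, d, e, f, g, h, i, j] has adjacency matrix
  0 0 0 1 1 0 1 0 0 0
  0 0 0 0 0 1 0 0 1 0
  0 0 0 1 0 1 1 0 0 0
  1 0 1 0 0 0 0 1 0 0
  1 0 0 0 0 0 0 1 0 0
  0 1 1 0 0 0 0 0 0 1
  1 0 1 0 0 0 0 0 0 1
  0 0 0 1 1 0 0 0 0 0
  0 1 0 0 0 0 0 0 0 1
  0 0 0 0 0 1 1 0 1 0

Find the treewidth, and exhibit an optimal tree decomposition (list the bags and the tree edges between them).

Treewidth 2.
One optimal decomposition is:
Bags: B1 = {b, f, i}  B2 = {f, i, j}  B3 = {c, f, j}  B4 = {c, g, j}  B5 = {c, d, g}  B6 = {a, d, g}  B7 = {a, d, h}  B8 = {a, e, h}
Tree: B1–B2, B2–B3, B3–B4, B4–B5, B5–B6, B6–B7, B7–B8

Each bag holds 3 vertices, so the decomposition has width 2, which upper-bounds the treewidth. For the lower bound, G contains the cycle b–i–j–f–b, so G is not a forest; only forests have treewidth ≤ 1, hence tw(G) ≥ 2. Therefore the treewidth is 2.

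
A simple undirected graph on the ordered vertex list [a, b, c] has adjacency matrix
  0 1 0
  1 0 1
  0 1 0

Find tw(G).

A width-1 tree decomposition is:
Bags: B1 = {a, b}  B2 = {b, c}
Tree: B1–B2
Every bag has size at most 2, so the width is 2 − 1 = 1 and tw(G) ≤ 1. Any graph with an edge has treewidth ≥ 1, and G has the edge b–a. Combining the bounds, tw(G) = 1.

1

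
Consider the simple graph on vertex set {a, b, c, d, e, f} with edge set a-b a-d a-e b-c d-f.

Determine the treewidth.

A width-1 tree decomposition is:
Bags: B1 = {a, b}  B2 = {a, d}  B3 = {b, c}  B4 = {a, e}  B5 = {d, f}
Tree: B1–B2, B1–B3, B1–B4, B2–B5
Each bag holds 2 vertices, so the decomposition has width 1, which upper-bounds the treewidth. Since G has at least one edge (e.g. b–a), it is not an edgeless graph, so tw(G) ≥ 1. Hence tw(G) = 1 exactly.

1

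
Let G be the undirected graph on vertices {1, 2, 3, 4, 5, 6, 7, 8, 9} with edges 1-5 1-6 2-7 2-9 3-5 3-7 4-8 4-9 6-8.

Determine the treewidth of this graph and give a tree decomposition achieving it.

Treewidth 2.
One optimal decomposition is:
Bags: B1 = {1, 5, 6}  B2 = {5, 6, 8}  B3 = {4, 5, 8}  B4 = {4, 5, 9}  B5 = {2, 5, 9}  B6 = {2, 5, 7}  B7 = {3, 5, 7}
Tree: B1–B2, B2–B3, B3–B4, B4–B5, B5–B6, B6–B7

Every bag has size at most 3, so the width is 3 − 1 = 2 and tw(G) ≤ 2. Since 5–1–6–8–4–9–2–7–3–5 is a cycle in G, G is not acyclic. Forests are exactly the graphs of treewidth ≤ 1, so tw(G) ≥ 2. Hence tw(G) = 2 exactly.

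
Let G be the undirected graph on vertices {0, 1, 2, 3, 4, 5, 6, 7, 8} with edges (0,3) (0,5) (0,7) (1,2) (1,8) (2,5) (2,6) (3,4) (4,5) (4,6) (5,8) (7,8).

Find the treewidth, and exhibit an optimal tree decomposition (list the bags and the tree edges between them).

Every bag has size at most 4, so the width is 4 − 1 = 3 and tw(G) ≤ 3. For the lower bound: the 4 vertex sets {1,2,6}, {4}, {5}, {0,3,7,8} are disjoint, each induces a connected subgraph, and every pair is joined by at least one edge of G. Contracting each set to a single vertex therefore yields K_{4} as a minor, and since treewidth is minor-monotone, tw(G) ≥ tw(K_{4}) = 3. The upper and lower bounds meet at 3, so that is the treewidth.

Treewidth 3.
Bags: B1 = {1, 2, 4, 6}  B2 = {1, 2, 4, 5}  B3 = {1, 4, 5, 8}  B4 = {3, 4, 5, 8}  B5 = {0, 3, 5, 8}  B6 = {0, 3, 7, 8}
Tree: B1–B2, B2–B3, B3–B4, B4–B5, B5–B6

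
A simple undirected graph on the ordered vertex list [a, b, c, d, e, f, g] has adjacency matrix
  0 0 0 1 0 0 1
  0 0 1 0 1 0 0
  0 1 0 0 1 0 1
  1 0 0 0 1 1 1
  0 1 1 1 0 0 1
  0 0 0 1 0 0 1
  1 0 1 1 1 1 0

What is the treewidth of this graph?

A width-2 tree decomposition is:
Bags: B1 = {c, e, g}  B2 = {d, e, g}  B3 = {a, d, g}  B4 = {d, f, g}  B5 = {b, c, e}
Tree: B1–B2, B2–B3, B2–B4, B1–B5
The largest bag has 3 vertices, giving width 2; this decomposition certifies tw(G) ≤ 2. Conversely, {d, e, g} is a clique of size 3, and the vertices of any clique must share a bag in every tree decomposition; so some bag has ≥ 3 vertices and tw(G) ≥ 2. The upper and lower bounds meet at 2, so that is the treewidth.

2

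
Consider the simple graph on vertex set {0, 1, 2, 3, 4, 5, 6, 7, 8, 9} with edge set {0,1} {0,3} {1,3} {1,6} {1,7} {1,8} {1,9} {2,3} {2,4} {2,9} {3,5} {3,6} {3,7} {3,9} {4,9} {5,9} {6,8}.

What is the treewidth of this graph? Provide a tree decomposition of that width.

The largest bag has 3 vertices, giving width 2; this decomposition certifies tw(G) ≤ 2. On the other hand G contains the 3-clique {1, 6, 8}. A clique must lie in a single bag of any decomposition, so no decomposition can have width below 2. The upper and lower bounds meet at 2, so that is the treewidth.

Treewidth 2.
Bags: B1 = {2, 3, 9}  B2 = {1, 3, 9}  B3 = {3, 5, 9}  B4 = {0, 1, 3}  B5 = {2, 4, 9}  B6 = {1, 3, 7}  B7 = {1, 3, 6}  B8 = {1, 6, 8}
Tree: B1–B2, B2–B3, B2–B4, B1–B5, B4–B6, B4–B7, B7–B8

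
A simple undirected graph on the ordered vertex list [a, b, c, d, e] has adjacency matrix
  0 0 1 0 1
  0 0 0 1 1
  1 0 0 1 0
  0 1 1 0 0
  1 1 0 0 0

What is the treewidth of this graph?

2

A width-2 tree decomposition is:
Bags: B1 = {b, d, e}  B2 = {c, d, e}  B3 = {a, c, e}
Tree: B1–B2, B2–B3
The largest bag has 3 vertices, giving width 2; this decomposition certifies tw(G) ≤ 2. Since e–b–d–c–a–e is a cycle in G, G is not acyclic. Forests are exactly the graphs of treewidth ≤ 1, so tw(G) ≥ 2. Combining the bounds, tw(G) = 2.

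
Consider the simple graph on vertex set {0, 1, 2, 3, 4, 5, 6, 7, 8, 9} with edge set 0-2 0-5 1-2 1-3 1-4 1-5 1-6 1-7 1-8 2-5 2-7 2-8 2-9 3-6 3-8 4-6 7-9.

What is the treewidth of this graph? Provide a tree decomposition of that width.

Treewidth 2.
One optimal decomposition is:
Bags: B1 = {1, 3, 8}  B2 = {1, 2, 8}  B3 = {1, 2, 7}  B4 = {1, 2, 5}  B5 = {0, 2, 5}  B6 = {1, 3, 6}  B7 = {2, 7, 9}  B8 = {1, 4, 6}
Tree: B1–B2, B2–B3, B3–B4, B4–B5, B1–B6, B3–B7, B6–B8

Every bag has size at most 3, so the width is 3 − 1 = 2 and tw(G) ≤ 2. For the lower bound, the 3 vertices {0, 2, 5} are pairwise adjacent, and any tree decomposition puts a clique entirely inside one bag — forcing width ≥ 2. Hence tw(G) = 2 exactly.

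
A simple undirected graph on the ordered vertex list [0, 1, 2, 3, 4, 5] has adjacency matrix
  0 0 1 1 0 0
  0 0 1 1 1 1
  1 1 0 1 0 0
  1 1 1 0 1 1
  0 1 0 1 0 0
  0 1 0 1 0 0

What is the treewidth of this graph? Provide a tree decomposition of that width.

Treewidth 2.
Bags: B1 = {1, 2, 3}  B2 = {1, 3, 5}  B3 = {0, 2, 3}  B4 = {1, 3, 4}
Tree: B1–B2, B1–B3, B1–B4

Each bag holds 3 vertices, so the decomposition has width 2, which upper-bounds the treewidth. Conversely, {0, 2, 3} is a clique of size 3, and the vertices of any clique must share a bag in every tree decomposition; so some bag has ≥ 3 vertices and tw(G) ≥ 2. Combining the bounds, tw(G) = 2.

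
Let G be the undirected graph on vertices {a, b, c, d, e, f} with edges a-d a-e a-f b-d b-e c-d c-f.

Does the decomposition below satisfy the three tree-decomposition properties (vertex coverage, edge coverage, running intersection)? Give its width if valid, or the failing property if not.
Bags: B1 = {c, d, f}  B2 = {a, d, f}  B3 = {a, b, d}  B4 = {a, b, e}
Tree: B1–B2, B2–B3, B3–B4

Every vertex of G appears in some bag (union = {a, b, c, d, e, f}); every edge is covered by a bag; and for each vertex v the set of bags containing v is connected in the bag tree. The decomposition is therefore valid. The largest bag has 3 vertices, so the width is 2.

Yes; width 2.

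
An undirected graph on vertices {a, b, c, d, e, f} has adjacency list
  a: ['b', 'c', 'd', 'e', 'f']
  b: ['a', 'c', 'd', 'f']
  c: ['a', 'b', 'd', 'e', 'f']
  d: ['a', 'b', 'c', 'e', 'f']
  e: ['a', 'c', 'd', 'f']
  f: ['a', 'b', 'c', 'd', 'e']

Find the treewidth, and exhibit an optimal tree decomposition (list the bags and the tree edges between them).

Every bag has size at most 5, so the width is 5 − 1 = 4 and tw(G) ≤ 4. Conversely, {a, c, d, e, f} is a clique of size 5, and the vertices of any clique must share a bag in every tree decomposition; so some bag has ≥ 5 vertices and tw(G) ≥ 4. Combining the bounds, tw(G) = 4.

Treewidth 4.
One such decomposition:
Bags: B1 = {a, c, d, e, f}  B2 = {a, b, c, d, f}
Tree: B1–B2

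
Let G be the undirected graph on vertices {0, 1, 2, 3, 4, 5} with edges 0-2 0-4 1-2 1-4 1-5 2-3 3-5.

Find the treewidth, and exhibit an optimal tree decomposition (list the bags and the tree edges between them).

Each bag holds 3 vertices, so the decomposition has width 2, which upper-bounds the treewidth. Since 3–5–1–2–3 is a cycle in G, G is not acyclic. Forests are exactly the graphs of treewidth ≤ 1, so tw(G) ≥ 2. The upper and lower bounds meet at 2, so that is the treewidth.

Treewidth 2.
One such decomposition:
Bags: B1 = {2, 3, 5}  B2 = {1, 2, 5}  B3 = {0, 1, 2}  B4 = {0, 1, 4}
Tree: B1–B2, B2–B3, B3–B4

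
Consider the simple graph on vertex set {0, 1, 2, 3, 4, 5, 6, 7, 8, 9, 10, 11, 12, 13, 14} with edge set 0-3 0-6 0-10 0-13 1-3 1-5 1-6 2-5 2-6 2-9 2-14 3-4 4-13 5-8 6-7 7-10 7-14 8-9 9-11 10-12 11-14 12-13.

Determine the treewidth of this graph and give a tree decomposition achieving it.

Treewidth 3.
Bags: B1 = {5, 8, 9, 11}  B2 = {2, 5, 9, 11}  B3 = {2, 5, 11, 14}  B4 = {1, 2, 5, 14}  B5 = {1, 2, 6, 14}  B6 = {1, 6, 7, 14}  B7 = {1, 3, 6, 7}  B8 = {0, 3, 6, 7}  B9 = {0, 3, 7, 10}  B10 = {0, 3, 4, 10}  B11 = {0, 4, 10, 13}  B12 = {4, 10, 12, 13}
Tree: B1–B2, B2–B3, B3–B4, B4–B5, B5–B6, B6–B7, B7–B8, B8–B9, B9–B10, B10–B11, B11–B12

The largest bag has 4 vertices, giving width 3; this decomposition certifies tw(G) ≤ 3. For the lower bound: the 4 vertex sets {8,9,11}, {5}, {2}, {1,6,7,14} are disjoint, each induces a connected subgraph, and every pair is joined by at least one edge of G. Contracting each set to a single vertex therefore yields K_{4} as a minor, and since treewidth is minor-monotone, tw(G) ≥ tw(K_{4}) = 3. Hence tw(G) = 3 exactly.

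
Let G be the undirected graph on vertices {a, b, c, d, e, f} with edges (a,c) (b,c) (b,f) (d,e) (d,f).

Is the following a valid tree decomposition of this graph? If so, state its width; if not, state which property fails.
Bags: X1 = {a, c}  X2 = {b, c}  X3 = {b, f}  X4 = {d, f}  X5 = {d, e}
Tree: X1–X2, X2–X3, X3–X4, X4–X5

Yes; width 1.

Every vertex of G appears in some bag (union = {a, b, c, d, e, f}); every edge is covered by a bag; and for each vertex v the set of bags containing v is connected in the bag tree. The decomposition is therefore valid. The largest bag has 2 vertices, so the width is 1.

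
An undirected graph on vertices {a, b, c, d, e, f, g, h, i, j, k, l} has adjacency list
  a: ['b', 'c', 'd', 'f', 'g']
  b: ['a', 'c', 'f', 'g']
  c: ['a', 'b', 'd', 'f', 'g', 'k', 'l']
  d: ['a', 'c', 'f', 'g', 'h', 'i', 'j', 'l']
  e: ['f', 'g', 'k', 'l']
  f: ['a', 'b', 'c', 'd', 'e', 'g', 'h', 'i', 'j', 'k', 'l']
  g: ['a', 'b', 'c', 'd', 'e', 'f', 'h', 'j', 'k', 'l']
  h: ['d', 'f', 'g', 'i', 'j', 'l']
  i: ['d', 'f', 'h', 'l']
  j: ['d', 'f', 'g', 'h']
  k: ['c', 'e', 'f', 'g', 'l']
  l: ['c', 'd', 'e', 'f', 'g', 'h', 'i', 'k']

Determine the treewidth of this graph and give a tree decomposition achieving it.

Each bag holds 5 vertices, so the decomposition has width 4, which upper-bounds the treewidth. On the other hand G contains the 5-clique {d, f, g, h, j}. A clique must lie in a single bag of any decomposition, so no decomposition can have width below 4. Hence tw(G) = 4 exactly.

Treewidth 4.
Bags: B1 = {c, f, g, k, l}  B2 = {c, d, f, g, l}  B3 = {d, f, g, h, l}  B4 = {a, c, d, f, g}  B5 = {d, f, h, i, l}  B6 = {a, b, c, f, g}  B7 = {d, f, g, h, j}  B8 = {e, f, g, k, l}
Tree: B1–B2, B2–B3, B2–B4, B3–B5, B4–B6, B3–B7, B1–B8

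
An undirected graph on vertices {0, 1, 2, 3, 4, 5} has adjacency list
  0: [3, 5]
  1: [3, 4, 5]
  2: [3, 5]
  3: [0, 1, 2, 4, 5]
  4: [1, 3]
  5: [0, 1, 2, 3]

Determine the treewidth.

A width-2 tree decomposition is:
Bags: B1 = {2, 3, 5}  B2 = {1, 3, 5}  B3 = {0, 3, 5}  B4 = {1, 3, 4}
Tree: B1–B2, B1–B3, B2–B4
Each bag holds 3 vertices, so the decomposition has width 2, which upper-bounds the treewidth. Conversely, {1, 3, 4} is a clique of size 3, and the vertices of any clique must share a bag in every tree decomposition; so some bag has ≥ 3 vertices and tw(G) ≥ 2. Combining the bounds, tw(G) = 2.

2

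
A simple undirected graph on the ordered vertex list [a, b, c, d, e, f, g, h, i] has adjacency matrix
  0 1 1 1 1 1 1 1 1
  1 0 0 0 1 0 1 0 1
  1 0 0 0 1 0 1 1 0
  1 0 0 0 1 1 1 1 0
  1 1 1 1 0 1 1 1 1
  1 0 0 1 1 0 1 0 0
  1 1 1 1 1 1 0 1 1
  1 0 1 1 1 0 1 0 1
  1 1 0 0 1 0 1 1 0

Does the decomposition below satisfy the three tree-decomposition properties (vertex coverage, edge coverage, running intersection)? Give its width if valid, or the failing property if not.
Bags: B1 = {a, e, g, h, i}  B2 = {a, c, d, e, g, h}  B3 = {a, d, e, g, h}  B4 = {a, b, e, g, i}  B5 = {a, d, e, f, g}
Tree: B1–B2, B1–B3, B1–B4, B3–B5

A tree decomposition must satisfy three properties: every vertex lies in some bag; for every edge, both endpoints lie together in some bag; and for every vertex, the bags containing it form a connected subtree. Here bags containing vertex d are not connected in the tree, so the decomposition is invalid.

No — bags containing vertex d are not connected in the tree.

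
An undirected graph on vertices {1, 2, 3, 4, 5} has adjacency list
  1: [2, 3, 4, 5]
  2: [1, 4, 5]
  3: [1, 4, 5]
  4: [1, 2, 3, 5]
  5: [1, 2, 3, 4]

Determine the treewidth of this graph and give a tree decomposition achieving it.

Each bag holds 4 vertices, so the decomposition has width 3, which upper-bounds the treewidth. Conversely, {1, 2, 4, 5} is a clique of size 4, and the vertices of any clique must share a bag in every tree decomposition; so some bag has ≥ 4 vertices and tw(G) ≥ 3. Therefore the treewidth is 3.

Treewidth 3.
One optimal decomposition is:
Bags: B1 = {1, 2, 4, 5}  B2 = {1, 3, 4, 5}
Tree: B1–B2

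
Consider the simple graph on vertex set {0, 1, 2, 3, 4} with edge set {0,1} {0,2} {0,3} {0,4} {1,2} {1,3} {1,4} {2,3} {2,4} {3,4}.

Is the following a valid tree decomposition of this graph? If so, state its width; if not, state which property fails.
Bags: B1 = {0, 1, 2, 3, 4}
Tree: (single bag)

Yes; width 4.

Vertex coverage: the bags together contain {0, 1, 2, 3, 4}, the full vertex set. Edge coverage: each edge of G has both endpoints in at least one bag. Running intersection: for every vertex, the bags containing it form a connected subtree. All three properties hold, so this is a valid tree decomposition of width max|bag| − 1 = 4, and hence tw(G) ≤ 4.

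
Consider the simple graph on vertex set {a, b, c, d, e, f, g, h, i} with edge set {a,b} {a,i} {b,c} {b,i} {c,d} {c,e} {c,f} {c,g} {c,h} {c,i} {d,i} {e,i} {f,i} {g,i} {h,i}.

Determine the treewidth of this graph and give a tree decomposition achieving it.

Treewidth 2.
One such decomposition:
Bags: B1 = {c, e, i}  B2 = {c, h, i}  B3 = {c, d, i}  B4 = {b, c, i}  B5 = {c, g, i}  B6 = {c, f, i}  B7 = {a, b, i}
Tree: B1–B2, B2–B3, B2–B4, B1–B5, B5–B6, B4–B7

Each bag holds 3 vertices, so the decomposition has width 2, which upper-bounds the treewidth. For the lower bound, the 3 vertices {c, d, i} are pairwise adjacent, and any tree decomposition puts a clique entirely inside one bag — forcing width ≥ 2. The upper and lower bounds meet at 2, so that is the treewidth.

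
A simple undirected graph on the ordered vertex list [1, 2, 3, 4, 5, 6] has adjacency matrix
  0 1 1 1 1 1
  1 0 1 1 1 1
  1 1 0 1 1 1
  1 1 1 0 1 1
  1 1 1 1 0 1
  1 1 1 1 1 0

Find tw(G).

5

A width-5 tree decomposition is:
Bags: B1 = {1, 2, 3, 4, 5, 6}
Tree: (single bag)
A single bag containing all 6 vertices is trivially a valid decomposition of width 5. For the lower bound, the 6 vertices {1, 2, 3, 4, 5, 6} are pairwise adjacent, and any tree decomposition puts a clique entirely inside one bag — forcing width ≥ 5. Therefore the treewidth is 5.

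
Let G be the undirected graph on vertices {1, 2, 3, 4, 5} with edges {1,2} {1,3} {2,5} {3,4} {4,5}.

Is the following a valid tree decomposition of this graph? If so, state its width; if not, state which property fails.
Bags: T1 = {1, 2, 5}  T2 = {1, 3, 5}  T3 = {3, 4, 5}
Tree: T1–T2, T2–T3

Checking the three conditions: (i) the bags cover all of {1, 2, 3, 4, 5}; (ii) for each edge, some bag contains both endpoints; (iii) the bags containing any fixed vertex form a subtree. All hold, so the decomposition is valid with width 3 − 1 = 2.

Yes; width 2.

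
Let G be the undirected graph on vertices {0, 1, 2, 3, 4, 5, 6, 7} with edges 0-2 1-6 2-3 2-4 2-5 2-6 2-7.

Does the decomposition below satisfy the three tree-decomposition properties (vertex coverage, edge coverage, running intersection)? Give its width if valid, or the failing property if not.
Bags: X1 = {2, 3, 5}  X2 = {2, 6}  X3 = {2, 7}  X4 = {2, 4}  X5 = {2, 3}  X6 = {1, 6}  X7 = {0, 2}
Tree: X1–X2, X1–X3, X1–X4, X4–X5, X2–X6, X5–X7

No — bags containing vertex 3 are not connected in the tree.

A tree decomposition must satisfy three properties: every vertex lies in some bag; for every edge, both endpoints lie together in some bag; and for every vertex, the bags containing it form a connected subtree. Here bags containing vertex 3 are not connected in the tree, so the decomposition is invalid.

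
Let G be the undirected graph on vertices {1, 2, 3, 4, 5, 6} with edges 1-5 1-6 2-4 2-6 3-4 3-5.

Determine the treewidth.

2

A width-2 tree decomposition is:
Bags: B1 = {2, 4, 6}  B2 = {3, 4, 6}  B3 = {3, 5, 6}  B4 = {1, 5, 6}
Tree: B1–B2, B2–B3, B3–B4
Each bag holds 3 vertices, so the decomposition has width 2, which upper-bounds the treewidth. Since 6–2–4–3–5–1–6 is a cycle in G, G is not acyclic. Forests are exactly the graphs of treewidth ≤ 1, so tw(G) ≥ 2. Therefore the treewidth is 2.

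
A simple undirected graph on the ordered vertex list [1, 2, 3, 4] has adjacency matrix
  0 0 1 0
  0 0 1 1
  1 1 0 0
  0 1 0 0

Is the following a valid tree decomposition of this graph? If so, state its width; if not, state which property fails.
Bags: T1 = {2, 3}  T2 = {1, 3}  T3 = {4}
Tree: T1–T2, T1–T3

A tree decomposition must satisfy three properties: every vertex lies in some bag; for every edge, both endpoints lie together in some bag; and for every vertex, the bags containing it form a connected subtree. Here edge (2,4) lies in no bag, so the decomposition is invalid.

No — edge (2,4) lies in no bag.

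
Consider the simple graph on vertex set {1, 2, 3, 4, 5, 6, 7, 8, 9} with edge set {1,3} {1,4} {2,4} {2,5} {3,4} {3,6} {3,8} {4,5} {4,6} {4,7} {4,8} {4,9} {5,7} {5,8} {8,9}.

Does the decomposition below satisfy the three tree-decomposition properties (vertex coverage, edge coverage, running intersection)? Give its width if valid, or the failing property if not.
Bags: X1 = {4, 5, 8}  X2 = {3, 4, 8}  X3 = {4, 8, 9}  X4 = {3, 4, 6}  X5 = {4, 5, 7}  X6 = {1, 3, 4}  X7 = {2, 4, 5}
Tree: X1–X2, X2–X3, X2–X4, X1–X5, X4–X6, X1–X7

Vertex coverage: the bags together contain {1, 2, 3, 4, 5, 6, 7, 8, 9}, the full vertex set. Edge coverage: each edge of G has both endpoints in at least one bag. Running intersection: for every vertex, the bags containing it form a connected subtree. All three properties hold, so this is a valid tree decomposition of width max|bag| − 1 = 2, and hence tw(G) ≤ 2.

Yes; width 2.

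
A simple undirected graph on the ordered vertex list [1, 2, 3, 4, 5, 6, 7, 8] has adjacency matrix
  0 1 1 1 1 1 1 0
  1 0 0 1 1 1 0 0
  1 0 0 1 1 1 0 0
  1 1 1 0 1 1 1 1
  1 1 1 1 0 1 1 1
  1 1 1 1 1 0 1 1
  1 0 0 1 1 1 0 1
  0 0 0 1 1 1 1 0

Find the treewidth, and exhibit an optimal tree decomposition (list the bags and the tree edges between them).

Every bag has size at most 5, so the width is 5 − 1 = 4 and tw(G) ≤ 4. On the other hand G contains the 5-clique {4, 5, 6, 7, 8}. A clique must lie in a single bag of any decomposition, so no decomposition can have width below 4. Combining the bounds, tw(G) = 4.

Treewidth 4.
One such decomposition:
Bags: B1 = {1, 4, 5, 6, 7}  B2 = {1, 2, 4, 5, 6}  B3 = {1, 3, 4, 5, 6}  B4 = {4, 5, 6, 7, 8}
Tree: B1–B2, B1–B3, B1–B4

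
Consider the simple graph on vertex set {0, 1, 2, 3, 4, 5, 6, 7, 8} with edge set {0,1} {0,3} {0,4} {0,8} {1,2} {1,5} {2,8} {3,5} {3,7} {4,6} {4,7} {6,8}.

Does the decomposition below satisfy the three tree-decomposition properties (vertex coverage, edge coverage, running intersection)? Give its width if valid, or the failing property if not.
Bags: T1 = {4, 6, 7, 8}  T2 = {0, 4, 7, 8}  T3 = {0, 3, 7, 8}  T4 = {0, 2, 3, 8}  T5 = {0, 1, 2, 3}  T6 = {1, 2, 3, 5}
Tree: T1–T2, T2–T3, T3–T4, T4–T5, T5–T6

Yes; width 3.

Every vertex of G appears in some bag (union = {0, 1, 2, 3, 4, 5, 6, 7, 8}); every edge is covered by a bag; and for each vertex v the set of bags containing v is connected in the bag tree. The decomposition is therefore valid. The largest bag has 4 vertices, so the width is 3.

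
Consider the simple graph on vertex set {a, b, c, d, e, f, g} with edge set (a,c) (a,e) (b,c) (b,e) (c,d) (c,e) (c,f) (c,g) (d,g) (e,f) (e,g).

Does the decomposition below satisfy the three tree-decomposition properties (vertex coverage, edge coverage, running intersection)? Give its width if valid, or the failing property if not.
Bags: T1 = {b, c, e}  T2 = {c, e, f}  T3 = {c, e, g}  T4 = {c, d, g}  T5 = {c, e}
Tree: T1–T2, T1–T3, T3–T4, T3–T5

No — vertex a appears in no bag.

A tree decomposition must satisfy three properties: every vertex lies in some bag; for every edge, both endpoints lie together in some bag; and for every vertex, the bags containing it form a connected subtree. Here vertex a appears in no bag, so the decomposition is invalid.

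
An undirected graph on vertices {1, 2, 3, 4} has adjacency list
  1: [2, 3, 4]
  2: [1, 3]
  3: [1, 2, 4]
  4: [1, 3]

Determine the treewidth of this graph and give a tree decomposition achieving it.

Treewidth 2.
One such decomposition:
Bags: B1 = {1, 2, 3}  B2 = {1, 3, 4}
Tree: B1–B2

Each bag holds 3 vertices, so the decomposition has width 2, which upper-bounds the treewidth. For the lower bound, the 3 vertices {1, 2, 3} are pairwise adjacent, and any tree decomposition puts a clique entirely inside one bag — forcing width ≥ 2. Combining the bounds, tw(G) = 2.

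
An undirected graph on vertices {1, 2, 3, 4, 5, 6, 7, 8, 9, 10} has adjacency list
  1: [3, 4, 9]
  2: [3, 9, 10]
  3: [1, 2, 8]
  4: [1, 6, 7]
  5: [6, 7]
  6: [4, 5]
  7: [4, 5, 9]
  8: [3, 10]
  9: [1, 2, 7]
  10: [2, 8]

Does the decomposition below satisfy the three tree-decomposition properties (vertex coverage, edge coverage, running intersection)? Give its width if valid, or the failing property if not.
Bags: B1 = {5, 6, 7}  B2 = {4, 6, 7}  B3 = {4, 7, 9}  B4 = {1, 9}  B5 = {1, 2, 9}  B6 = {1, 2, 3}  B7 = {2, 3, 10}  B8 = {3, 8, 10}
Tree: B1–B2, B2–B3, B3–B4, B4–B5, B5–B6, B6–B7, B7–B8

No — edge (4,1) lies in no bag.

A tree decomposition must satisfy three properties: every vertex lies in some bag; for every edge, both endpoints lie together in some bag; and for every vertex, the bags containing it form a connected subtree. Here edge (4,1) lies in no bag, so the decomposition is invalid.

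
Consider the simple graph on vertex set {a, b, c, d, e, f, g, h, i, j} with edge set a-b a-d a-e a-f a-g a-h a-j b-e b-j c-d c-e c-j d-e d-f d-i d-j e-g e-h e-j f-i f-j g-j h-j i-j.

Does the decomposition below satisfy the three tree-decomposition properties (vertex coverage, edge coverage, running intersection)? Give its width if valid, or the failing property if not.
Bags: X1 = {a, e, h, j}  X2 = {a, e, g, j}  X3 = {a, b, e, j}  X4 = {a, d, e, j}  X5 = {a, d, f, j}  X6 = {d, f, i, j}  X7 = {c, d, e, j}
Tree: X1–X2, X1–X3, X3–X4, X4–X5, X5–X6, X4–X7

Yes; width 3.

Checking the three conditions: (i) the bags cover all of {a, b, c, d, e, f, g, h, i, j}; (ii) for each edge, some bag contains both endpoints; (iii) the bags containing any fixed vertex form a subtree. All hold, so the decomposition is valid with width 4 − 1 = 3.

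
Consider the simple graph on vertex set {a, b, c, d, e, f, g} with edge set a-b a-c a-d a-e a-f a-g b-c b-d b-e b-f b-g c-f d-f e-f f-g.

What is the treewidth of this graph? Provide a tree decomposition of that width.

Treewidth 3.
One optimal decomposition is:
Bags: B1 = {a, b, d, f}  B2 = {a, b, f, g}  B3 = {a, b, c, f}  B4 = {a, b, e, f}
Tree: B1–B2, B2–B3, B2–B4

Each bag holds 4 vertices, so the decomposition has width 3, which upper-bounds the treewidth. Conversely, {a, b, d, f} is a clique of size 4, and the vertices of any clique must share a bag in every tree decomposition; so some bag has ≥ 4 vertices and tw(G) ≥ 3. Therefore the treewidth is 3.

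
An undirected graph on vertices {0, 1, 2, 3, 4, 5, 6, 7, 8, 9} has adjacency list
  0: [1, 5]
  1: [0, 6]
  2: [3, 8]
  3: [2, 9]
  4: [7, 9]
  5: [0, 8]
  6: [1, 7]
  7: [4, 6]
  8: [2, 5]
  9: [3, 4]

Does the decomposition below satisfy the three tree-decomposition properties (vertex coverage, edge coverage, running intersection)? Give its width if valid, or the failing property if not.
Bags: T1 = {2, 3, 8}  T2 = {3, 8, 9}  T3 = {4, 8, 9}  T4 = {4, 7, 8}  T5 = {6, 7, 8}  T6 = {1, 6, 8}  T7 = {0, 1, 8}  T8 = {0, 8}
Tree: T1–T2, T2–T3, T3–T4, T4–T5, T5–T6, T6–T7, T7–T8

No — vertex 5 appears in no bag.

A tree decomposition must satisfy three properties: every vertex lies in some bag; for every edge, both endpoints lie together in some bag; and for every vertex, the bags containing it form a connected subtree. Here vertex 5 appears in no bag, so the decomposition is invalid.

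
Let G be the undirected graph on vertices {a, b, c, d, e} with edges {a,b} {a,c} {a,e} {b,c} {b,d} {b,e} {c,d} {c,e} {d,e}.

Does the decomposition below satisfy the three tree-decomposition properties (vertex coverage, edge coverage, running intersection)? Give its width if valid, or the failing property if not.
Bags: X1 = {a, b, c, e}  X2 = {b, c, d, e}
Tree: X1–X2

Vertex coverage: the bags together contain {a, b, c, d, e}, the full vertex set. Edge coverage: each edge of G has both endpoints in at least one bag. Running intersection: for every vertex, the bags containing it form a connected subtree. All three properties hold, so this is a valid tree decomposition of width max|bag| − 1 = 3, and hence tw(G) ≤ 3.

Yes; width 3.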